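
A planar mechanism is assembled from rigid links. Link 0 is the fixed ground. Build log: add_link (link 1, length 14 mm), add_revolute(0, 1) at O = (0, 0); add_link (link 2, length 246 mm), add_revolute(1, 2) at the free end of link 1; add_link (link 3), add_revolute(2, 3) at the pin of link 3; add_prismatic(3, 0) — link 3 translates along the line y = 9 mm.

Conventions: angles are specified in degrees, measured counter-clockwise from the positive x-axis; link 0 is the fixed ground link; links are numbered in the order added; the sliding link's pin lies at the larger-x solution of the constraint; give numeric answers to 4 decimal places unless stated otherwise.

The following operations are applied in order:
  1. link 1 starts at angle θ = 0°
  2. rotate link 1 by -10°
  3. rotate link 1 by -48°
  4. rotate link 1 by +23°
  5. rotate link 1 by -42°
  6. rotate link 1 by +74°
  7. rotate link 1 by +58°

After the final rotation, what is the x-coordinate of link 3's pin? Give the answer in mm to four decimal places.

geometry: r = 14 mm, L = 246 mm, e = 9 mm; θ starts at 0°
rotate link 1 by -10°: θ ← 0° -10° = -10°
rotate link 1 by -48°: θ ← -10° -48° = -58°
rotate link 1 by +23°: θ ← -58° +23° = -35°
rotate link 1 by -42°: θ ← -35° -42° = -77°
rotate link 1 by +74°: θ ← -77° +74° = -3°
rotate link 1 by +58°: θ ← -3° +58° = 55°
crank pin P = (r cos θ, r sin θ) = (8.030070, 11.468129)
h = r sin θ − e = 11.468129 − 9 = 2.468129
x = r cos θ + √(L² − h²) = 8.030070 + 245.987618 = 254.017688

254.0177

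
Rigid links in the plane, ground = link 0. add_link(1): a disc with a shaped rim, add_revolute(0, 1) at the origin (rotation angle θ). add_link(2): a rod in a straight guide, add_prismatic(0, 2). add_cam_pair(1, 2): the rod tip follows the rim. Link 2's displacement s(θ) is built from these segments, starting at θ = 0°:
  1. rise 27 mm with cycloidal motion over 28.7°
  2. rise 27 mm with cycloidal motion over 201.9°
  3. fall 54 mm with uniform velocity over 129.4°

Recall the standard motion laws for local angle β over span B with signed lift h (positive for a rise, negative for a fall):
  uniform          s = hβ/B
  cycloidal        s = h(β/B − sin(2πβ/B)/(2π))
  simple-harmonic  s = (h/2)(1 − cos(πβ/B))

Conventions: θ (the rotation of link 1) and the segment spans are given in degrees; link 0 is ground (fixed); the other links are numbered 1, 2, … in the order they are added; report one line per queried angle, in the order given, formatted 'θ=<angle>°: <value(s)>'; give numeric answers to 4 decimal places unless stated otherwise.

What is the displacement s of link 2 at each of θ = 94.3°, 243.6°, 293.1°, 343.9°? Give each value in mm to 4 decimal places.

segment 1 (0° to 28.7°, cycloidal, h = 27) is passed completely: s = 0.0000 + (27) = 27.0000
θ = 94.3° falls in segment 2 (28.7° to 230.6°, cycloidal, h = 27): β = 94.3 − 28.7 = 65.6°, B = 201.9°; Δs = 27·(0.3249 − sin(2π·0.3249)/(2π)) = 4.9428; s = 27.0000 + 4.9428 = 31.9428
segment 2 (28.7° to 230.6°, cycloidal, h = 27) is passed completely: s = 27.0000 + (27) = 54.0000
θ = 243.6° falls in segment 3 (230.6° to 360°, uniform, h = -54): β = 243.6 − 230.6 = 13°, B = 129.4°; Δs = -54·13/129.4 = -5.4250; s = 54.0000 − 5.4250 = 48.5750
θ = 293.1° falls in segment 3 (230.6° to 360°, uniform, h = -54): β = 293.1 − 230.6 = 62.5°, B = 129.4°; Δs = -54·62.5/129.4 = -26.0819; s = 54.0000 − 26.0819 = 27.9181
θ = 343.9° falls in segment 3 (230.6° to 360°, uniform, h = -54): β = 343.9 − 230.6 = 113.3°, B = 129.4°; Δs = -54·113.3/129.4 = -47.2813; s = 54.0000 − 47.2813 = 6.7187

θ=94.3°: 31.9428
θ=243.6°: 48.5750
θ=293.1°: 27.9181
θ=343.9°: 6.7187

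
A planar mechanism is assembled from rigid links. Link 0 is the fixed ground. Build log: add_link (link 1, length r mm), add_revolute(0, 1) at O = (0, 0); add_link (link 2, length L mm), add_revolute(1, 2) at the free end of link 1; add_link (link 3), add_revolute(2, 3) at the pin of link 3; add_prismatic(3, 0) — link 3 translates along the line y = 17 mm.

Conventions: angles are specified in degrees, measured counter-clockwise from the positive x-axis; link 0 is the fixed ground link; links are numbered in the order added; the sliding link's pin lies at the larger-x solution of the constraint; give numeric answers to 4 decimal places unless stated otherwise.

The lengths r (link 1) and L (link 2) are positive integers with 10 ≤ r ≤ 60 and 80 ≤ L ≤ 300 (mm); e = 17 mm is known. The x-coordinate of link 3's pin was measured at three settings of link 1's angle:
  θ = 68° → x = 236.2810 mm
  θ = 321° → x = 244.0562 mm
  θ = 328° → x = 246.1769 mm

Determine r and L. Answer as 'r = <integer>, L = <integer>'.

constraint per measurement: (x − r cos θ)² + (r sin θ − e)² = L²
subtracting the θ₁ and θ₂ equations cancels the r² and L² terms:
r = (x₁² − x₂²) / (2[(x₁cos θ₁ + e sin θ₁) − (x₂cos θ₂ + e sin θ₂)]) = 25.0000 → r = 25
L² = (x₁ − r cos θ₁)² + (r sin θ₁ − e)² = 51528.9837 → L = 227.0000 → L = 227
check at θ₃=328°: x = 246.1769 (printed 246.1769) ✓

r = 25, L = 227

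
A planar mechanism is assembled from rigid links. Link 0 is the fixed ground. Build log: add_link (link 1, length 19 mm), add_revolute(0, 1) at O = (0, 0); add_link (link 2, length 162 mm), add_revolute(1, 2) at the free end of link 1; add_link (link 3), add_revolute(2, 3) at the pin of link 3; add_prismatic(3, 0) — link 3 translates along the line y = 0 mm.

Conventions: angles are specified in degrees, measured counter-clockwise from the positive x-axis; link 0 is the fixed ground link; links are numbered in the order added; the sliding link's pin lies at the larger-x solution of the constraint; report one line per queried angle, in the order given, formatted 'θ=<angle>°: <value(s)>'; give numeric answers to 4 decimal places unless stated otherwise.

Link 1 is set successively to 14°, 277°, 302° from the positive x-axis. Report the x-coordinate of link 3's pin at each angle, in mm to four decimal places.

geometry: r = 19 mm, L = 162 mm, e = 0 mm
θ=14°: crank pin P = (r cos θ, r sin θ) = (18.435619, 4.596516)
θ=14°: h = r sin θ − e = 4.596516 − 0 = 4.596516
θ=14°: x = r cos θ + √(L² − h²) = 18.435619 + 161.934777 = 180.370396
θ=277°: crank pin P = (r cos θ, r sin θ) = (2.315518, -18.858377)
θ=277°: h = r sin θ − e = -18.858377 − 0 = -18.858377
θ=277°: x = r cos θ + √(L² − h²) = 2.315518 + 160.898607 = 163.214124
θ=302°: crank pin P = (r cos θ, r sin θ) = (10.068466, -16.112914)
θ=302°: h = r sin θ − e = -16.112914 − 0 = -16.112914
θ=302°: x = r cos θ + √(L² − h²) = 10.068466 + 161.196694 = 171.265160

θ=14°: 180.3704
θ=277°: 163.2141
θ=302°: 171.2652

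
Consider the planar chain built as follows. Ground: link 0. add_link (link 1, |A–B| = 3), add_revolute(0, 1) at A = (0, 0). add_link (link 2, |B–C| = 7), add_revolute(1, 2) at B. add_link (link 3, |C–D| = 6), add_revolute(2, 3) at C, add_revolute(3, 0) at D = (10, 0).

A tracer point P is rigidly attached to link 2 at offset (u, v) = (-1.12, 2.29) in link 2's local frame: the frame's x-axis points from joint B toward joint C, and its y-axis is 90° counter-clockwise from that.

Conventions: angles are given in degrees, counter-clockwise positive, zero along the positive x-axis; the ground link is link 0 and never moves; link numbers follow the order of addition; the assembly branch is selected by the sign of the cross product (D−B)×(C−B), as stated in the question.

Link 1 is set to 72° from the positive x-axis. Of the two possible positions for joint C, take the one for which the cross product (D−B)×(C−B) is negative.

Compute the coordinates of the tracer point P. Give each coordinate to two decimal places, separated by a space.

A=(0,0), D=(10.00,0)
B = A + 3.00·(cos72°, sin72°) = (0.9271, 2.8532)
|BD| = 9.5110
circle(B,7.00) ∩ circle(D,6.00): a=5.4389, h=4.4066
  candidates: C₊=(7.4374,5.4252) cross=41.911; C₋=(4.7935,-2.9821) cross=-41.911
  branch - wants cross < 0 → take C=(4.7935,-2.9821) (cross=-41.911)
ex = (C−B)/|BC| = (0.5524,-0.8336); ey = (0.8336,0.5524)
P = B + -1.12·ex + 2.29·ey = (2.2174,5.0517)

2.22 5.05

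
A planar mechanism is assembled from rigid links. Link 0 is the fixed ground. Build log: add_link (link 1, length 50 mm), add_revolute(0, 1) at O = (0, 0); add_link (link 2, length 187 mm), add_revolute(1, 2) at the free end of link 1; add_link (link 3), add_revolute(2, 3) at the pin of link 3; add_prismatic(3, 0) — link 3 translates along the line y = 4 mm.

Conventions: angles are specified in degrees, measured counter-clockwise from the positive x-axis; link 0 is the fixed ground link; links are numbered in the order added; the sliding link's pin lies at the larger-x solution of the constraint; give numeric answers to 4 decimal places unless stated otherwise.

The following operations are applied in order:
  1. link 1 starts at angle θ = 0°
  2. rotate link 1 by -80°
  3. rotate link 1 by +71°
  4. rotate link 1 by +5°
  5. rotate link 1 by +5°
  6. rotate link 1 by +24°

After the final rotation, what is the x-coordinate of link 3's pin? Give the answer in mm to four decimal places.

geometry: r = 50 mm, L = 187 mm, e = 4 mm; θ starts at 0°
rotate link 1 by -80°: θ ← 0° -80° = -80°
rotate link 1 by +71°: θ ← -80° +71° = -9°
rotate link 1 by +5°: θ ← -9° +5° = -4°
rotate link 1 by +5°: θ ← -4° +5° = 1°
rotate link 1 by +24°: θ ← 1° +24° = 25°
crank pin P = (r cos θ, r sin θ) = (45.315389, 21.130913)
h = r sin θ − e = 21.130913 − 4 = 17.130913
x = r cos θ + √(L² − h²) = 45.315389 + 186.213672 = 231.529062

231.5291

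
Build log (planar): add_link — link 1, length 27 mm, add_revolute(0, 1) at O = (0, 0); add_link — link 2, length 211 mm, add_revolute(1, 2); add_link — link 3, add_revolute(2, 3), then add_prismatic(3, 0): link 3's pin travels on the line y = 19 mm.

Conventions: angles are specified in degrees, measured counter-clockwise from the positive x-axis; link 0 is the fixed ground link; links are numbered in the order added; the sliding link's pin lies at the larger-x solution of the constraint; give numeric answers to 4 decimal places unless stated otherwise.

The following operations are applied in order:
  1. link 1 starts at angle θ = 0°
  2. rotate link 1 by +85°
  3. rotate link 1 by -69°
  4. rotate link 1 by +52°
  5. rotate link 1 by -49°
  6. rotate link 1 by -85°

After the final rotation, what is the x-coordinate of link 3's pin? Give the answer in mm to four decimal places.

geometry: r = 27 mm, L = 211 mm, e = 19 mm; θ starts at 0°
rotate link 1 by +85°: θ ← 0° +85° = 85°
rotate link 1 by -69°: θ ← 85° -69° = 16°
rotate link 1 by +52°: θ ← 16° +52° = 68°
rotate link 1 by -49°: θ ← 68° -49° = 19°
rotate link 1 by -85°: θ ← 19° -85° = -66°
crank pin P = (r cos θ, r sin θ) = (10.981889, -24.665727)
h = r sin θ − e = -24.665727 − 19 = -43.665727
x = r cos θ + √(L² − h²) = 10.981889 + 206.432324 = 217.414213

217.4142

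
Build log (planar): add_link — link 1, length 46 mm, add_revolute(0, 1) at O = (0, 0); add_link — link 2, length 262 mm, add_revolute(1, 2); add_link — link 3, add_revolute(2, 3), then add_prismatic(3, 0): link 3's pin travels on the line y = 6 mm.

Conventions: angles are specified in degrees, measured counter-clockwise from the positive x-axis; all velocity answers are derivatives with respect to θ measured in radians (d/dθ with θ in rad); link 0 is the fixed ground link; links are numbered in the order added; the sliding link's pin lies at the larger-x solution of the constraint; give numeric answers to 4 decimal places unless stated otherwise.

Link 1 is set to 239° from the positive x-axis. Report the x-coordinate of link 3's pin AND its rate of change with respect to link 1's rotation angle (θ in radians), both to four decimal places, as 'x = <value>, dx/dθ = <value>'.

geometry: r = 46 mm, L = 262 mm, e = 6 mm
crank pin P = (r cos θ, r sin θ) = (-23.691751, -39.429696)
h = r sin θ − e = -39.429696 − 6 = -45.429696
x = r cos θ + √(L² − h²) = -23.691751 + 258.031282 = 234.339531
dx/dθ = −r sin θ − h·r cos θ/√(L² − h²) (θ in radians; h = -45.429696) = 35.258461

x = 234.3395, dx/dθ = 35.2585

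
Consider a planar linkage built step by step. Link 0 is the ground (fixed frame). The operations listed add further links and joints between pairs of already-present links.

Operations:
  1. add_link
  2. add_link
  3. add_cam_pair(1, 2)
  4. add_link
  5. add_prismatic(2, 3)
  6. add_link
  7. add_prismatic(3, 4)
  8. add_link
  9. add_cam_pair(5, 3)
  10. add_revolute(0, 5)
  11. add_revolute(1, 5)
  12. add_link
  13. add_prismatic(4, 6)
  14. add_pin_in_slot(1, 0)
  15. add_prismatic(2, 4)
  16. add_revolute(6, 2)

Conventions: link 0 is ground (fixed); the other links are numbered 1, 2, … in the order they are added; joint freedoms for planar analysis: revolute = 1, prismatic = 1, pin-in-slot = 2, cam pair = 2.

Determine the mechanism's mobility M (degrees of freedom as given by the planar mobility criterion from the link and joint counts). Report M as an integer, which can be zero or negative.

(L,J1,J2)=(1,0,0); link0 fixed
link1: (2,0,0)
link2: (3,0,0)
C 1-2 [J2]: (3,0,1)
link3: (4,0,1)
P 2-3 [J1]: (4,1,1)
link4: (5,1,1)
P 3-4 [J1]: (5,2,1)
link5: (6,2,1)
C 5-3 [J2]: (6,2,2)
R 0-5 [J1]: (6,3,2)
R 1-5 [J1]: (6,4,2)
link6: (7,4,2)
P 4-6 [J1]: (7,5,2)
PS 1-0 [J2]: (7,5,3)
P 2-4 [J1]: (7,6,3)
R 6-2 [J1]: (7,7,3)
Grübler: 3·6 − 2·7 − 3 = 1

M = 1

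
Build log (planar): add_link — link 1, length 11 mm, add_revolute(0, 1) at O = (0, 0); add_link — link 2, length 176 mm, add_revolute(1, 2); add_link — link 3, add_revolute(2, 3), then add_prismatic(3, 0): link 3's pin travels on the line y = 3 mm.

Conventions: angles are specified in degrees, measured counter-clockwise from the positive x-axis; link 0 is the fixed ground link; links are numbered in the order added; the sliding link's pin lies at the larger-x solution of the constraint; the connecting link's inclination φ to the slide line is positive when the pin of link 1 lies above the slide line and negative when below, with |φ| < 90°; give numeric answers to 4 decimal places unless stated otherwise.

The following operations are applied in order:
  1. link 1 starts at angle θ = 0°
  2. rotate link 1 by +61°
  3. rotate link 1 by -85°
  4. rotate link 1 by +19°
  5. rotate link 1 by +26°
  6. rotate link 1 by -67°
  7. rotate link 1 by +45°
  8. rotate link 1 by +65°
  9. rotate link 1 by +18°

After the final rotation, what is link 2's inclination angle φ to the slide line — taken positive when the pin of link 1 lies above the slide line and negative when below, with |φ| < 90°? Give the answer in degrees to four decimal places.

geometry: r = 11 mm, L = 176 mm, e = 3 mm; θ starts at 0°
rotate link 1 by +61°: θ ← 0° +61° = 61°
rotate link 1 by -85°: θ ← 61° -85° = -24°
rotate link 1 by +19°: θ ← -24° +19° = -5°
rotate link 1 by +26°: θ ← -5° +26° = 21°
rotate link 1 by -67°: θ ← 21° -67° = -46°
rotate link 1 by +45°: θ ← -46° +45° = -1°
rotate link 1 by +65°: θ ← -1° +65° = 64°
rotate link 1 by +18°: θ ← 64° +18° = 82°
h = r sin θ − e = 10.892949 − 3 = 7.892949
sin φ = h / L = 7.892949 / 176 = 0.04484630
φ = arcsin(0.04484630) = 2.570366°

2.5704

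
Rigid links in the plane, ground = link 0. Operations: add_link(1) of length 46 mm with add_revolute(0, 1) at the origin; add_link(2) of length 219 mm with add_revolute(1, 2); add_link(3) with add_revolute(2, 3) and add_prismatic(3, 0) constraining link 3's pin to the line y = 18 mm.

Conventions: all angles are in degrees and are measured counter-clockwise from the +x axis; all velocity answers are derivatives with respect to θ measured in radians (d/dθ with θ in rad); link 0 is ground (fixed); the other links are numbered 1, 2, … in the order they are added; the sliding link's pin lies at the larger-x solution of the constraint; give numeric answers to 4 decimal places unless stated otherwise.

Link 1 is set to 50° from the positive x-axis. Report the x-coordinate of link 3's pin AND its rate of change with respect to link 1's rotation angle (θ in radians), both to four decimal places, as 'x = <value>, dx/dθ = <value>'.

geometry: r = 46 mm, L = 219 mm, e = 18 mm
crank pin P = (r cos θ, r sin θ) = (29.568230, 35.238044)
h = r sin θ − e = 35.238044 − 18 = 17.238044
x = r cos θ + √(L² − h²) = 29.568230 + 218.320521 = 247.888751
dx/dθ = −r sin θ − h·r cos θ/√(L² − h²) (θ in radians; h = 17.238044) = -37.572678

x = 247.8888, dx/dθ = -37.5727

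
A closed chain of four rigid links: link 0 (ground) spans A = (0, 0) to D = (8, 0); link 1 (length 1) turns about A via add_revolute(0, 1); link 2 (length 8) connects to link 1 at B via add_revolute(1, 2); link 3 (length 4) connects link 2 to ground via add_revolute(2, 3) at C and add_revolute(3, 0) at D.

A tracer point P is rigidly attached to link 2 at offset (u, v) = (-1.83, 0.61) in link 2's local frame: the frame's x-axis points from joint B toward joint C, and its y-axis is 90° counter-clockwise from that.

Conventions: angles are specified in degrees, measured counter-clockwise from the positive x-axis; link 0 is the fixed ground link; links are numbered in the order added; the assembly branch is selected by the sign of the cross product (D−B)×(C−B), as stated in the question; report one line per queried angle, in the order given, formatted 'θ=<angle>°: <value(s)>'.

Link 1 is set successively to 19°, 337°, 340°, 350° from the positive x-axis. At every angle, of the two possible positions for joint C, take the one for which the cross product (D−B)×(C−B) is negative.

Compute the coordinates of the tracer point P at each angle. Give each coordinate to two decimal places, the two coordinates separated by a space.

A=(0,0), D=(8.00,0)
θ=19°: B = A + 1.00·(cos19°, sin19°) = (0.9455, 0.3256)
θ=19°: |BD| = 7.0620
θ=19°: circle(B,8.00) ∩ circle(D,4.00): a=6.9295, h=3.9978
θ=19°:   candidates: C₊=(8.0519,3.9997) cross=28.232; C₋=(7.6833,-3.9874) cross=-28.232
θ=19°:   branch - wants cross < 0 → take C=(7.6833,-3.9874) (cross=-28.232)
θ=19°: ex = (C−B)/|BC| = (0.8422,-0.5391); ey = (0.5391,0.8422)
θ=19°: P = B + -1.83·ex + 0.61·ey = (-0.2669,1.8259)
θ=337°: B = A + 1.00·(cos337°, sin337°) = (0.9205, -0.3907)
θ=337°: |BD| = 7.0903
θ=337°: circle(B,8.00) ∩ circle(D,4.00): a=6.9301, h=3.9968
θ=337°:   candidates: C₊=(7.6198,3.9819) cross=28.338; C₋=(8.0603,-3.9995) cross=-28.338
θ=337°:   branch - wants cross < 0 → take C=(8.0603,-3.9995) (cross=-28.338)
θ=337°: ex = (C−B)/|BC| = (0.8925,-0.4511); ey = (0.4511,0.8925)
θ=337°: P = B + -1.83·ex + 0.61·ey = (-0.4375,0.9792)
θ=340°: B = A + 1.00·(cos340°, sin340°) = (0.9397, -0.3420)
θ=340°: |BD| = 7.0686
θ=340°: circle(B,8.00) ∩ circle(D,4.00): a=6.9296, h=3.9976
θ=340°:   candidates: C₊=(7.6677,3.9862) cross=28.257; C₋=(8.0546,-3.9996) cross=-28.257
θ=340°:   branch - wants cross < 0 → take C=(8.0546,-3.9996) (cross=-28.257)
θ=340°: ex = (C−B)/|BC| = (0.8894,-0.4572); ey = (0.4572,0.8894)
θ=340°: P = B + -1.83·ex + 0.61·ey = (-0.4089,1.0372)
θ=350°: B = A + 1.00·(cos350°, sin350°) = (0.9848, -0.1736)
θ=350°: |BD| = 7.0173
θ=350°: circle(B,8.00) ∩ circle(D,4.00): a=6.9288, h=3.9990
θ=350°:   candidates: C₊=(7.8125,3.9956) cross=28.062; C₋=(8.0104,-4.0000) cross=-28.062
θ=350°:   branch - wants cross < 0 → take C=(8.0104,-4.0000) (cross=-28.062)
θ=350°: ex = (C−B)/|BC| = (0.8782,-0.4783); ey = (0.4783,0.8782)
θ=350°: P = B + -1.83·ex + 0.61·ey = (-0.3305,1.2373)

θ=19°: -0.27 1.83
θ=337°: -0.44 0.98
θ=340°: -0.41 1.04
θ=350°: -0.33 1.24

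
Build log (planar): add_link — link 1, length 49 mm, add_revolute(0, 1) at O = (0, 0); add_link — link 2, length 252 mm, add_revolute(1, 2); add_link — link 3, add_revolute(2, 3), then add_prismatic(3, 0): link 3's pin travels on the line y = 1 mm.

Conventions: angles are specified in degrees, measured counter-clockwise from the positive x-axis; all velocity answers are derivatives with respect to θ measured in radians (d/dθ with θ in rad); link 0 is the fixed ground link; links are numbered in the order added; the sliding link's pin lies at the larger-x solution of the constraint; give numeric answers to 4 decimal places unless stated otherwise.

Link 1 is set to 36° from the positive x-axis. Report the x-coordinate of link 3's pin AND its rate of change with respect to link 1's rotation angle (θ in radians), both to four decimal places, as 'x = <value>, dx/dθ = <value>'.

geometry: r = 49 mm, L = 252 mm, e = 1 mm
crank pin P = (r cos θ, r sin θ) = (39.641833, 28.801477)
h = r sin θ − e = 28.801477 − 1 = 27.801477
x = r cos θ + √(L² − h²) = 39.641833 + 250.461729 = 290.103562
dx/dθ = −r sin θ − h·r cos θ/√(L² − h²) (θ in radians; h = 27.801477) = -33.201756

x = 290.1036, dx/dθ = -33.2018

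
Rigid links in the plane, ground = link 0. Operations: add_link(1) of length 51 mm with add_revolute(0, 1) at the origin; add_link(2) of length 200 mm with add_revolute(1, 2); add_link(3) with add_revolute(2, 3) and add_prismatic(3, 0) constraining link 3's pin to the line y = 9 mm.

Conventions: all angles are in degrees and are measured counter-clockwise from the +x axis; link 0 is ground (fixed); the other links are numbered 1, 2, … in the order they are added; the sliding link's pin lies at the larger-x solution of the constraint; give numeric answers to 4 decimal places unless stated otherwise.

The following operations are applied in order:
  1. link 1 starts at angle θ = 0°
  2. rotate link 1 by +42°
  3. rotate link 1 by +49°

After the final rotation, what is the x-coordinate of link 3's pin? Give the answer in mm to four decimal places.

geometry: r = 51 mm, L = 200 mm, e = 9 mm; θ starts at 0°
rotate link 1 by +42°: θ ← 0° +42° = 42°
rotate link 1 by +49°: θ ← 42° +49° = 91°
crank pin P = (r cos θ, r sin θ) = (-0.890073, 50.992232)
h = r sin θ − e = 50.992232 − 9 = 41.992232
x = r cos θ + √(L² − h²) = -0.890073 + 195.541945 = 194.651873

194.6519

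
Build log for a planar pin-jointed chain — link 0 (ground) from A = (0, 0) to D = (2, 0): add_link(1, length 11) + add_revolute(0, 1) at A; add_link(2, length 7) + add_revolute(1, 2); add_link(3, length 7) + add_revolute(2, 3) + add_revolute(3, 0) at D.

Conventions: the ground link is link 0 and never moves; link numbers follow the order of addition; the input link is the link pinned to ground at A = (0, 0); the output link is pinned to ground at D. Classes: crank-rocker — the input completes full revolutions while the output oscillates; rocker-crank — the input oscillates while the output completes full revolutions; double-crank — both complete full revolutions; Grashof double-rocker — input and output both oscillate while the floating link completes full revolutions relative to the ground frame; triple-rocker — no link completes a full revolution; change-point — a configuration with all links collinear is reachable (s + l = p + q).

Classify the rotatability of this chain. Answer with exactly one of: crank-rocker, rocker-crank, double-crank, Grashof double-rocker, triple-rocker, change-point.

lengths: ground=2, input=11, coupler=7, output=7
sorted: s=2 (shortest), l=11 (longest), p+q=14
s + l = 13 vs p + q = 14
s + l < p + q (Grashof) with shortest = ground link → double-crank

double-crank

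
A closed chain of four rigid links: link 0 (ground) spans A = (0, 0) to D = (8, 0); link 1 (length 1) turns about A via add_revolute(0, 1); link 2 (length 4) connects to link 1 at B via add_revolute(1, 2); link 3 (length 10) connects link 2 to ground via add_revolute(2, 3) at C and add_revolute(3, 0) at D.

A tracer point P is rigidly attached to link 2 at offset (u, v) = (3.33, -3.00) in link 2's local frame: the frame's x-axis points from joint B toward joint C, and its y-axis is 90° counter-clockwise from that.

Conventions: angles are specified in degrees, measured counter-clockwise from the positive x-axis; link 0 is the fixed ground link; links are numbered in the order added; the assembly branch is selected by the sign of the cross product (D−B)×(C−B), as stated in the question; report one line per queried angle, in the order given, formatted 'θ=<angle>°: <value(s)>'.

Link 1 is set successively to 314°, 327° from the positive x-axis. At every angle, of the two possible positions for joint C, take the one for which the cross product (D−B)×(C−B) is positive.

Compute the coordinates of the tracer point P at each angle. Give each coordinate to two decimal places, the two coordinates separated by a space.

A=(0,0), D=(8.00,0)
θ=314°: B = A + 1.00·(cos314°, sin314°) = (0.6947, -0.7193)
θ=314°: |BD| = 7.3407
θ=314°: circle(B,4.00) ∩ circle(D,10.00): a=-2.0512, h=3.4340
θ=314°:   candidates: C₊=(-1.6832,2.4972) cross=25.208; C₋=(-1.0102,-4.3378) cross=-25.208
θ=314°:   branch + wants cross > 0 → take C=(-1.6832,2.4972) (cross=25.208)
θ=314°: ex = (C−B)/|BC| = (-0.5945,0.8041); ey = (-0.8041,-0.5945)
θ=314°: P = B + 3.33·ex + -3.00·ey = (1.1275,3.7418)
θ=327°: B = A + 1.00·(cos327°, sin327°) = (0.8387, -0.5446)
θ=327°: |BD| = 7.1820
θ=327°: circle(B,4.00) ∩ circle(D,10.00): a=-2.2569, h=3.3025
θ=327°:   candidates: C₊=(-1.6622,2.5772) cross=23.718; C₋=(-1.1613,-4.0087) cross=-23.718
θ=327°:   branch + wants cross > 0 → take C=(-1.6622,2.5772) (cross=23.718)
θ=327°: ex = (C−B)/|BC| = (-0.6252,0.7804); ey = (-0.7804,-0.6252)
θ=327°: P = B + 3.33·ex + -3.00·ey = (1.0980,3.9299)

θ=314°: 1.13 3.74
θ=327°: 1.10 3.93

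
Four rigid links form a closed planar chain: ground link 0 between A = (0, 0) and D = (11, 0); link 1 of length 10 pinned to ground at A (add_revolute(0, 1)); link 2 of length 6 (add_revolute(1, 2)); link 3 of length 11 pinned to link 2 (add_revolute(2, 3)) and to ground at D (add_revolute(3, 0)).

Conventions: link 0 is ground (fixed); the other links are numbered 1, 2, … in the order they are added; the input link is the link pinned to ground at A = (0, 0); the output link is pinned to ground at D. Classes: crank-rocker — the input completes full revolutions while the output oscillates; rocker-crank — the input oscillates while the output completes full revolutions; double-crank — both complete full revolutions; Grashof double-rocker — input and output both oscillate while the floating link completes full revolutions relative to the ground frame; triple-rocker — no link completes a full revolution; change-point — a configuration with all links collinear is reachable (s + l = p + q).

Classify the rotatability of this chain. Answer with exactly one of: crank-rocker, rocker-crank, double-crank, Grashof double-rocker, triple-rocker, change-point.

lengths: ground=11, input=10, coupler=6, output=11
sorted: s=6 (shortest), l=11 (longest), p+q=21
s + l = 17 vs p + q = 21
s + l < p + q (Grashof) with shortest = coupler link → Grashof double-rocker

Grashof double-rocker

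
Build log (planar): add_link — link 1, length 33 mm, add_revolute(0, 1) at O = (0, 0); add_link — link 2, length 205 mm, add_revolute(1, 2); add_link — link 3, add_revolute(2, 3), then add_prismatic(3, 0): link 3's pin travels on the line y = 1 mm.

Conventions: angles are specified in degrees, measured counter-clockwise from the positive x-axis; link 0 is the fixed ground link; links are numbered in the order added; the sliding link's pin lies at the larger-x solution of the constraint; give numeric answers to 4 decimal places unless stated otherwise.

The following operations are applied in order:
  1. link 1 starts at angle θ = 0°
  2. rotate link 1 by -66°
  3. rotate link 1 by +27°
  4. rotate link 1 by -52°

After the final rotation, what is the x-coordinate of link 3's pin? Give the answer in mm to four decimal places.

geometry: r = 33 mm, L = 205 mm, e = 1 mm; θ starts at 0°
rotate link 1 by -66°: θ ← 0° -66° = -66°
rotate link 1 by +27°: θ ← -66° +27° = -39°
rotate link 1 by -52°: θ ← -39° -52° = -91°
crank pin P = (r cos θ, r sin θ) = (-0.575929, -32.994974)
h = r sin θ − e = -32.994974 − 1 = -33.994974
x = r cos θ + √(L² − h²) = -0.575929 + 202.161672 = 201.585743

201.5857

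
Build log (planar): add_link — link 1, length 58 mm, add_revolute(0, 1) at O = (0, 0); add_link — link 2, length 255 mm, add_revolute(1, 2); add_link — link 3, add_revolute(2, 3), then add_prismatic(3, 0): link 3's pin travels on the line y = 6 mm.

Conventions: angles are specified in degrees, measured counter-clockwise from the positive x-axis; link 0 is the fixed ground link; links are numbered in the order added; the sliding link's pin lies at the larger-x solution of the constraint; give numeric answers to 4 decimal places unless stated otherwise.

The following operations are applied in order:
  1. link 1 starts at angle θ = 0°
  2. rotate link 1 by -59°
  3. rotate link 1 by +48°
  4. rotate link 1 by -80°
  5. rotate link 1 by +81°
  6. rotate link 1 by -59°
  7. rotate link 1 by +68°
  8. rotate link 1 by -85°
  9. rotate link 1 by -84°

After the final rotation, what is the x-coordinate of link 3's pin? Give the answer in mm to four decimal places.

geometry: r = 58 mm, L = 255 mm, e = 6 mm; θ starts at 0°
rotate link 1 by -59°: θ ← 0° -59° = -59°
rotate link 1 by +48°: θ ← -59° +48° = -11°
rotate link 1 by -80°: θ ← -11° -80° = -91°
rotate link 1 by +81°: θ ← -91° +81° = -10°
rotate link 1 by -59°: θ ← -10° -59° = -69°
rotate link 1 by +68°: θ ← -69° +68° = -1°
rotate link 1 by -85°: θ ← -1° -85° = -86°
rotate link 1 by -84°: θ ← -86° -84° = -170°
crank pin P = (r cos θ, r sin θ) = (-57.118850, -10.071594)
h = r sin θ − e = -10.071594 − 6 = -16.071594
x = r cos θ + √(L² − h²) = -57.118850 + 254.493033 = 197.374183

197.3742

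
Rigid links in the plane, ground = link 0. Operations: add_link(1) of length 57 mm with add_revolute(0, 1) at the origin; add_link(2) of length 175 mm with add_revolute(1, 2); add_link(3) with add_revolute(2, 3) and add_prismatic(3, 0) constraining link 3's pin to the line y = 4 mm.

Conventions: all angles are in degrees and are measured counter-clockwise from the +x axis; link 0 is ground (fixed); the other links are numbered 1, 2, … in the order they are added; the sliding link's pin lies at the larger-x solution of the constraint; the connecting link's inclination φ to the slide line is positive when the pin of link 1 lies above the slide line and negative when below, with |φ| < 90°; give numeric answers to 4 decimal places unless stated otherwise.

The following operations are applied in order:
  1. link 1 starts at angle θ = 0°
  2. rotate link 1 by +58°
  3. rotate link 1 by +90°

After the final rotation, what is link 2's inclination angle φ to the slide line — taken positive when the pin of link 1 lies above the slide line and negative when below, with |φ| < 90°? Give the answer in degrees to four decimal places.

geometry: r = 57 mm, L = 175 mm, e = 4 mm; θ starts at 0°
rotate link 1 by +58°: θ ← 0° +58° = 58°
rotate link 1 by +90°: θ ← 58° +90° = 148°
h = r sin θ − e = 30.205398 − 4 = 26.205398
sin φ = h / L = 26.205398 / 175 = 0.14974513
φ = arcsin(0.14974513) = 8.612157°

8.6122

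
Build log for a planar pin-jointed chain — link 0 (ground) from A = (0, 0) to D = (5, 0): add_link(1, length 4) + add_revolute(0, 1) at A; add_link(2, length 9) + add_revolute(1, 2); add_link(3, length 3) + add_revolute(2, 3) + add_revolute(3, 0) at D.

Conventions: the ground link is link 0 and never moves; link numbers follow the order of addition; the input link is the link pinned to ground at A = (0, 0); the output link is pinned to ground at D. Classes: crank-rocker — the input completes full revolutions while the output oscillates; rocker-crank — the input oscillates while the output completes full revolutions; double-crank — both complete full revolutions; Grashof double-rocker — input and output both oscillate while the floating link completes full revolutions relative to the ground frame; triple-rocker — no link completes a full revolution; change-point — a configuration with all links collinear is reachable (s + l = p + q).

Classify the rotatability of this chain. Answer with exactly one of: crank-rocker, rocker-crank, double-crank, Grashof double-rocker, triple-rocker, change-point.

lengths: ground=5, input=4, coupler=9, output=3
sorted: s=3 (shortest), l=9 (longest), p+q=9
s + l = 12 vs p + q = 9
s + l > p + q → non-Grashof → no link fully rotates → triple-rocker

triple-rocker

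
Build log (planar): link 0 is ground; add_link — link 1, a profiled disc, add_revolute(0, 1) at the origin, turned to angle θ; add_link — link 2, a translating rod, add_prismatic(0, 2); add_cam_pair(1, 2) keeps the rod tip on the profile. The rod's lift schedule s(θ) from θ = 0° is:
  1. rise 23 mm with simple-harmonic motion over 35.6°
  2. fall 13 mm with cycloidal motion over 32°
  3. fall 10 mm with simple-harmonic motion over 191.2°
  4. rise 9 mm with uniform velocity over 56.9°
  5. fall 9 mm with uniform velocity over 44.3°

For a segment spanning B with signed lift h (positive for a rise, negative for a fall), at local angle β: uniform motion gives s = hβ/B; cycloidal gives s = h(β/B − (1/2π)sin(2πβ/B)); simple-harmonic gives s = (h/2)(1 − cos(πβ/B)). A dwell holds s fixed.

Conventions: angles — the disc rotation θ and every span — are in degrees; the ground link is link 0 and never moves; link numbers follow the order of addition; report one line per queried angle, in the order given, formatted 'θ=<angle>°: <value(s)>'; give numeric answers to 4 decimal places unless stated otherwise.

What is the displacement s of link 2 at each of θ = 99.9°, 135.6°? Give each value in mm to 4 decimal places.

seg 1 [0°–35.6°] simple-harmonic, h=23: full span → s += 23 → s = 23.0000
seg 2 [35.6°–67.6°] cycloidal, h=-13: full span → s += -13 → s = 10.0000
seg 3 [67.6°–258.8°] simple-harmonic, h=-10: θ=99.9° here. β=32.3, B=191.2. -10/2·(1 − cos(π·0.1689)) = -0.6878 → s = 9.3122
seg 3 [67.6°–258.8°] simple-harmonic, h=-10: θ=135.6° here. β=68, B=191.2. -10/2·(1 − cos(π·0.3556)) = -2.8095 → s = 7.1905

θ=99.9°: 9.3122
θ=135.6°: 7.1905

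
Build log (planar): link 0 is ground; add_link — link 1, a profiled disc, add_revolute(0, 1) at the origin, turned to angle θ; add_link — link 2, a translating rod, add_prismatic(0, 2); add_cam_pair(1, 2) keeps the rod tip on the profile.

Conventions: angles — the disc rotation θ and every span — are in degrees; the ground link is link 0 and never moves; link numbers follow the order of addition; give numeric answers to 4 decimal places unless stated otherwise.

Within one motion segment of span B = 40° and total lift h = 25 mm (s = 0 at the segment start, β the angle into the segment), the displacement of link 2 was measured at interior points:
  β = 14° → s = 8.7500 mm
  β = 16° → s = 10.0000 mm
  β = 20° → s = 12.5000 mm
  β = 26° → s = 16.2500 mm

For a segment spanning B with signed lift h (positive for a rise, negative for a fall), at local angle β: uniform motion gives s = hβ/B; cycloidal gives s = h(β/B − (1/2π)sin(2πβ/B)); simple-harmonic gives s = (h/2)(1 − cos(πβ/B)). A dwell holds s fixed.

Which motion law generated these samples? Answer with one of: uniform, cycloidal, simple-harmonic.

candidates at β/B = r: uniform s = h·r (linear in β); cycloidal s = h·(r − sin(2πr)/(2π)); simple-harmonic s = (h/2)(1 − cos(πr))
β=14°: printed 8.7500 | uniform 8.7500, cycloidal 5.5310, simple-harmonic 6.8251
β=16°: printed 10.0000 | uniform 10.0000, cycloidal 7.6613, simple-harmonic 8.6373
β=20°: printed 12.5000 | uniform 12.5000, cycloidal 12.5000, simple-harmonic 12.5000
β=26°: printed 16.2500 | uniform 16.2500, cycloidal 19.4690, simple-harmonic 18.1749
only one law matches every sample → uniform

uniform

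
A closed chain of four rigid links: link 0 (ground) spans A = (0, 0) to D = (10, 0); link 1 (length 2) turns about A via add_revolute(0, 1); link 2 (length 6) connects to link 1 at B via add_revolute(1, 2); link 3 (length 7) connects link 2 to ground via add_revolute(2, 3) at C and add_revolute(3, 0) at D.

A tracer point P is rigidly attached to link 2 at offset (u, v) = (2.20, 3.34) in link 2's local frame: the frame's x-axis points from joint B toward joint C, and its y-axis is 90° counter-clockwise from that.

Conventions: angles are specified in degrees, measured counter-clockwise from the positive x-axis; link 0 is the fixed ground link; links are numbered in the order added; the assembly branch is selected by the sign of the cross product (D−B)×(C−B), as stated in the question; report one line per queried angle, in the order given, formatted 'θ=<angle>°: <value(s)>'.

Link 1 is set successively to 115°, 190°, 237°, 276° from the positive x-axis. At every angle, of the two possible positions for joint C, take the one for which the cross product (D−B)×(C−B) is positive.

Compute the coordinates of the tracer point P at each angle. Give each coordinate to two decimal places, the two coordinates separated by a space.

A=(0,0), D=(10.00,0)
θ=115°: B = A + 2.00·(cos115°, sin115°) = (-0.8452, 1.8126)
θ=115°: |BD| = 10.9957
θ=115°: circle(B,6.00) ∩ circle(D,7.00): a=4.9067, h=3.4532
θ=115°:   candidates: C₊=(4.5636,4.4097) cross=37.970; C₋=(3.4251,-2.4022) cross=-37.970
θ=115°:   branch + wants cross > 0 → take C=(4.5636,4.4097) (cross=37.970)
θ=115°: ex = (C−B)/|BC| = (0.9015,0.4328); ey = (-0.4328,0.9015)
θ=115°: P = B + 2.20·ex + 3.34·ey = (-0.3077,5.7758)
θ=190°: B = A + 2.00·(cos190°, sin190°) = (-1.9696, -0.3473)
θ=190°: |BD| = 11.9747
θ=190°: circle(B,6.00) ∩ circle(D,7.00): a=5.4445, h=2.5214
θ=190°:   candidates: C₊=(3.3995,2.3309) cross=30.192; C₋=(3.5457,-2.7097) cross=-30.192
θ=190°:   branch + wants cross > 0 → take C=(3.3995,2.3309) (cross=30.192)
θ=190°: ex = (C−B)/|BC| = (0.8948,0.4464); ey = (-0.4464,0.8948)
θ=190°: P = B + 2.20·ex + 3.34·ey = (-1.4918,3.6235)
θ=237°: B = A + 2.00·(cos237°, sin237°) = (-1.0893, -1.6773)
θ=237°: |BD| = 11.2154
θ=237°: circle(B,6.00) ∩ circle(D,7.00): a=5.0281, h=3.2738
θ=237°:   candidates: C₊=(3.3927,2.3116) cross=36.717; C₋=(4.3719,-4.1623) cross=-36.717
θ=237°:   branch + wants cross > 0 → take C=(3.3927,2.3116) (cross=36.717)
θ=237°: ex = (C−B)/|BC| = (0.7470,0.6648); ey = (-0.6648,0.7470)
θ=237°: P = B + 2.20·ex + 3.34·ey = (-1.6664,2.2802)
θ=276°: B = A + 2.00·(cos276°, sin276°) = (0.2091, -1.9890)
θ=276°: |BD| = 9.9909
θ=276°: circle(B,6.00) ∩ circle(D,7.00): a=4.3449, h=4.1379
θ=276°:   candidates: C₊=(3.6432,2.9310) cross=41.341; C₋=(5.2908,-5.1791) cross=-41.341
θ=276°:   branch + wants cross > 0 → take C=(3.6432,2.9310) (cross=41.341)
θ=276°: ex = (C−B)/|BC| = (0.5724,0.8200); ey = (-0.8200,0.5724)
θ=276°: P = B + 2.20·ex + 3.34·ey = (-1.2706,1.7266)

θ=115°: -0.31 5.78
θ=190°: -1.49 3.62
θ=237°: -1.67 2.28
θ=276°: -1.27 1.73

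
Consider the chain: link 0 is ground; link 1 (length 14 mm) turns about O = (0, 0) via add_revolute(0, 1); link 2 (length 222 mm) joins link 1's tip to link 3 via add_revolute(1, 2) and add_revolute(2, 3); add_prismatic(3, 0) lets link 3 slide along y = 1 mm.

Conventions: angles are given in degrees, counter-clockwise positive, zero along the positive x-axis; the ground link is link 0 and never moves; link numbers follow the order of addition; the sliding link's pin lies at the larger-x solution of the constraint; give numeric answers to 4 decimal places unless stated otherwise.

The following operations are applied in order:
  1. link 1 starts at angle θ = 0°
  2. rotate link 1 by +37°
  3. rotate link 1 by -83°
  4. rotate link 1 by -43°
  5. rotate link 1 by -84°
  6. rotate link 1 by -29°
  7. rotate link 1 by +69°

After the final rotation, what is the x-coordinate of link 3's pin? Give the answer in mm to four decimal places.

geometry: r = 14 mm, L = 222 mm, e = 1 mm; θ starts at 0°
rotate link 1 by +37°: θ ← 0° +37° = 37°
rotate link 1 by -83°: θ ← 37° -83° = -46°
rotate link 1 by -43°: θ ← -46° -43° = -89°
rotate link 1 by -84°: θ ← -89° -84° = -173°
rotate link 1 by -29°: θ ← -173° -29° = -202°
rotate link 1 by +69°: θ ← -202° +69° = -133°
crank pin P = (r cos θ, r sin θ) = (-9.547977, -10.238952)
h = r sin θ − e = -10.238952 − 1 = -11.238952
x = r cos θ + √(L² − h²) = -9.547977 + 221.715326 = 212.167349

212.1673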